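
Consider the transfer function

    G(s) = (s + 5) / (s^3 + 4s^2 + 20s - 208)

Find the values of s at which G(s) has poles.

s = -4 + 6j, -4 - 6j, 4

The poles are the roots of the denominator s^3 + 4s^2 + 20s - 208 = 0.
Trying s = 4: the polynomial evaluates to 0, so (s - 4) is a factor.
Dividing out leaves s^2 + 8s + 52 = 0.
The quadratic formula then gives s = -4 ± 6j.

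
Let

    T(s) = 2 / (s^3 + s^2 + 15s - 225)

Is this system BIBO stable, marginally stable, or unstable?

The denominator s^3 + s^2 + 15s - 225 factors as (s^2 + 6s + 45)(s - 5), giving poles at s = -3 ± 6j, 5.
Since the pole(s) at s = 5 lie in the right half-plane, the system is unstable.

unstable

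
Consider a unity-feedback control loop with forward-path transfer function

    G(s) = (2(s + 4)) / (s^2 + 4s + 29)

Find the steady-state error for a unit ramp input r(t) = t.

e_ss = ∞

G(s) has no poles at the origin.
This is a Type 0 system; Kv = lim_{s→0} s·G(s) = 0, so the steady-state error for a ramp input is infinite.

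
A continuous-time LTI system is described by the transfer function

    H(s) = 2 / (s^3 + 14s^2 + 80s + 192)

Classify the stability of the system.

stable

The denominator s^3 + 14s^2 + 80s + 192 factors as (s^2 + 8s + 32)(s + 6), giving poles at s = -4 + 4j, -4 - 4j, -6.
Since all poles lie strictly in the left half-plane, the system is stable.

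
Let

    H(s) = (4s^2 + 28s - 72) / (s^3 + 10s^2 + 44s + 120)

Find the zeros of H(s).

Set the numerator to zero: 4s^2 + 28s - 72 = 0, i.e. 4·(s^2 + 7s - 18) = 0.
Factoring: (s + 9)(s - 2) = 0.

s = -9, 2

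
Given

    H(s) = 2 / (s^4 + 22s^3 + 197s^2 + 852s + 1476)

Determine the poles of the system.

s = -5 ± 4j, -6, -6

The poles are the roots of the denominator s^4 + 22s^3 + 197s^2 + 852s + 1476 = 0.
Trying s = -6: the polynomial evaluates to 0, so (s + 6) is a factor.
Dividing out leaves s^3 + 16s^2 + 101s + 246 = 0.
This factors further as (s^2 + 10s + 41)(s + 6) = 0.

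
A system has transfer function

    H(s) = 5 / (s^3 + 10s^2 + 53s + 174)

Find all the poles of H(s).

The poles are the roots of the denominator s^3 + 10s^2 + 53s + 174 = 0.
Trying s = -6: the polynomial evaluates to 0, so (s + 6) is a factor.
Dividing out leaves s^2 + 4s + 29 = 0.
The quadratic formula then gives s = -2 ± 5j.

s = -2 ± 5j, -6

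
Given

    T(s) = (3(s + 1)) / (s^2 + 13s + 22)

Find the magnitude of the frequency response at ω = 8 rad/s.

Substitute s = j8: numerator = 3 + j24, denominator = -42 + j104.
|T(j8)| = |3 + j24| / |-42 + j104| = 24.187 / 112.16 ≈ 0.2156.

|T(j8)| ≈ 0.2156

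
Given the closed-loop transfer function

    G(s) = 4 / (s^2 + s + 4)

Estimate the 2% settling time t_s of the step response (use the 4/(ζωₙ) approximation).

Comparing s^2 + s + 4 to s^2 + 2ζωₙs + ωₙ²: ωₙ = 2 rad/s and ζ = 1/(2·2) = 0.25.
ζωₙ = 1/2 = 0.5, so t_s ≈ 4/(ζωₙ) = 4/0.5 = 8 s.

t_s ≈ 8 s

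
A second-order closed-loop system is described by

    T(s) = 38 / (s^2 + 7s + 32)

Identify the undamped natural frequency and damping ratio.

ωₙ ≈ 5.657 rad/s, ζ ≈ 0.6187

Compare the denominator to the standard form s^2 + 2ζωₙs + ωₙ².
ωₙ² = 32, so ωₙ = √32 ≈ 5.657 rad/s.
2ζωₙ = 7, so ζ = 7/(2·√32) ≈ 0.6187.
With ζ = 0.6187 the response is underdamped.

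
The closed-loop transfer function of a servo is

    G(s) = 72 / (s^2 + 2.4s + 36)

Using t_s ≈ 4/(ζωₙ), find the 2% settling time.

Comparing s^2 + 2.4s + 36 to s^2 + 2ζωₙs + ωₙ²: ωₙ = 6 rad/s and ζ = 2.4/(2·6) = 0.2.
ζωₙ = 2.4/2 = 1.2, so t_s ≈ 4/(ζωₙ) = 4/1.2 ≈ 3.333 s.

t_s ≈ 3.333 s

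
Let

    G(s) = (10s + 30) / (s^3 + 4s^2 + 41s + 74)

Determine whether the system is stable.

stable

The denominator s^3 + 4s^2 + 41s + 74 factors as (s + 2)(s^2 + 2s + 37), giving poles at s = -2, -1 + 6j, -1 - 6j.
Since all poles lie strictly in the left half-plane, the system is stable.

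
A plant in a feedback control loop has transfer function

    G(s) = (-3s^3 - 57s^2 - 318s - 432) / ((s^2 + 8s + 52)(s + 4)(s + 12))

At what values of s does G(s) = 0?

Set the numerator to zero: -3s^3 - 57s^2 - 318s - 432 = 0, i.e. -3·(s^3 + 19s^2 + 106s + 144) = 0.
Factoring: (s + 8)(s + 9)(s + 2) = 0.

s = -8, -9, -2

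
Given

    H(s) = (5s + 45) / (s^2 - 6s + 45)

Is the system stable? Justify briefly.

unstable

The denominator s^2 - 6s + 45 factors as (s^2 - 6s + 45), giving poles at s = 3 ± 6j.
Since the pole(s) at s = 3 ± 6j lie in the right half-plane, the system is unstable.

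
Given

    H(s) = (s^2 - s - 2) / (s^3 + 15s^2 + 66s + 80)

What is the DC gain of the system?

H(0) = -1/40 ≈ -0.02500

Set s = 0: H(0) = (-2) / (80) = -1/40.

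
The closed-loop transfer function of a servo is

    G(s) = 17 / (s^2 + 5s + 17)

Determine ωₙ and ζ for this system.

Compare the denominator to the standard form s^2 + 2ζωₙs + ωₙ².
ωₙ² = 17, so ωₙ = √17 ≈ 4.123 rad/s.
2ζωₙ = 5, so ζ = 5/(2·√17) ≈ 0.6063.
With ζ = 0.6063 the response is underdamped.

ωₙ ≈ 4.123 rad/s, ζ ≈ 0.6063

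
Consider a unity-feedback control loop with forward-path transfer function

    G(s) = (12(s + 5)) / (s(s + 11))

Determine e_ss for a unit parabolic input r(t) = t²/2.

G(s) has one pole at the origin.
This is a Type 1 system; Ka = lim_{s→0} s^2·G(s) = 0, so the steady-state error for a parabola input is infinite.

e_ss = ∞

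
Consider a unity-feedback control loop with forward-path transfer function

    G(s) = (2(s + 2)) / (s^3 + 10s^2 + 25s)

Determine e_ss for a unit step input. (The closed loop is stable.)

e_ss = 0

G(s) has one pole at the origin.
This is a Type 1 system; for a step input the steady-state error is zero.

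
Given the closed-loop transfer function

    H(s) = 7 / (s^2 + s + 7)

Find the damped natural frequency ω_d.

Comparing s^2 + s + 7 to s^2 + 2ζωₙs + ωₙ²: ωₙ = √7 ≈ 2.646 rad/s and ζ = 1/(2·√7) ≈ 0.1890.
ζωₙ = 1/2 = 0.5, so ω_d = ωₙ√(1−ζ²) = √(ωₙ² − (ζωₙ)²) = √(7 − 0.5²) = √6.75 ≈ 2.598 rad/s.

ω_d ≈ 2.598 rad/s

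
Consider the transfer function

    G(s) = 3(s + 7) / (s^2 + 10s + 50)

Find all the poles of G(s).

The poles are the roots of the denominator s^2 + 10s + 50 = 0.
Using the quadratic formula: s = (-10 ± √(-100))/2 = -5 ± 5j.

s = -5 ± 5j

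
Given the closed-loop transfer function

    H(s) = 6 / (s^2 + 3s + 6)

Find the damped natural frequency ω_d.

Comparing s^2 + 3s + 6 to s^2 + 2ζωₙs + ωₙ²: ωₙ = √6 ≈ 2.449 rad/s and ζ = 3/(2·√6) ≈ 0.6124.
ζωₙ = 3/2 = 1.5, so ω_d = ωₙ√(1−ζ²) = √(ωₙ² − (ζωₙ)²) = √(6 − 1.5²) = √3.75 ≈ 1.936 rad/s.

ω_d ≈ 1.936 rad/s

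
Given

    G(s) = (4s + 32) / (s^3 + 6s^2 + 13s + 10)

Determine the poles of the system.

s = -2 ± j, -2

The poles are the roots of the denominator s^3 + 6s^2 + 13s + 10 = 0.
Trying s = -2: the polynomial evaluates to 0, so (s + 2) is a factor.
Dividing out leaves s^2 + 4s + 5 = 0.
The quadratic formula then gives s = -2 ± 1j.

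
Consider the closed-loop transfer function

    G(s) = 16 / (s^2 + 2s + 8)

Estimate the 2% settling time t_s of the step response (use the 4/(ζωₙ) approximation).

t_s ≈ 4 s

Comparing s^2 + 2s + 8 to s^2 + 2ζωₙs + ωₙ²: ωₙ = √8 ≈ 2.828 rad/s and ζ = 2/(2·√8) ≈ 0.3536.
ζωₙ = 2/2 = 1, so t_s ≈ 4/(ζωₙ) = 4/1 = 4 s.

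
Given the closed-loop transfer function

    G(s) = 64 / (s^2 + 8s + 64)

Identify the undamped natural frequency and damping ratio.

ωₙ = 8 rad/s, ζ = 0.5

Compare the denominator to the standard form s^2 + 2ζωₙs + ωₙ².
ωₙ² = 64, so ωₙ = 8 rad/s.
2ζωₙ = 8, so ζ = 8/(2·8) = 0.5.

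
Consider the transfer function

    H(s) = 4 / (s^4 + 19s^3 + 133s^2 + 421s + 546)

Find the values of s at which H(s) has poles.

s = -3 + 2j, -3 - 2j, -6, -7

The poles are the roots of the denominator s^4 + 19s^3 + 133s^2 + 421s + 546 = 0.
Trying s = -6: the polynomial evaluates to 0, so (s + 6) is a factor.
Dividing out leaves s^3 + 13s^2 + 55s + 91 = 0.
This factors further as (s^2 + 6s + 13)(s + 7) = 0.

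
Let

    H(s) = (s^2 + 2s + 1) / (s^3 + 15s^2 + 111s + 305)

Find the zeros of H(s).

s = -1, -1

Set the numerator to zero: s^2 + 2s + 1 = 0.
Factoring: (s + 1)^2 = 0.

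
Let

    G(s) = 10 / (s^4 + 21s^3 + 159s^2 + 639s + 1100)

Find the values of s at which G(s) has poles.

s = -3 ± 4j, -4, -11

The poles are the roots of the denominator s^4 + 21s^3 + 159s^2 + 639s + 1100 = 0.
Trying s = -4: the polynomial evaluates to 0, so (s + 4) is a factor.
Dividing out leaves s^3 + 17s^2 + 91s + 275 = 0.
This factors further as (s^2 + 6s + 25)(s + 11) = 0.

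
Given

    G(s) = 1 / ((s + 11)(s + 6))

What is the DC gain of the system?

G(0) = 1/66 ≈ 0.01515

At s = 0 each factor (s + a) contributes a and each (s^2 + bs + c) contributes c.
G(0) = 1·1 / ((11) · (6)) = 1/66 = 1/66.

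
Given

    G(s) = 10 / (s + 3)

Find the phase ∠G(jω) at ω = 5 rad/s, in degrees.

At s = j5: numerator = 10, denominator = 3 + j5.
∠G = ∠num − ∠den = 0° − (59.036°) = -59.04°.

∠G(j5) ≈ -59.04°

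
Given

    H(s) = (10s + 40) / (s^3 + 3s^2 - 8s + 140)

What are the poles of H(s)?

The poles are the roots of the denominator s^3 + 3s^2 - 8s + 140 = 0.
Trying s = -7: the polynomial evaluates to 0, so (s + 7) is a factor.
Dividing out leaves s^2 - 4s + 20 = 0.
The quadratic formula then gives s = 2 ± 4j.

s = 2 ± 4j, -7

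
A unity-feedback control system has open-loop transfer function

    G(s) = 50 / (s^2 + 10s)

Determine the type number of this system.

Type 1

The denominator has 1 factor of s at the origin (free integrator), so this is a Type 1 system.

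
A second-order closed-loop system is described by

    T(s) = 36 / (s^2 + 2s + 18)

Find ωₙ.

ωₙ ≈ 4.243 rad/s

Compare the denominator to the standard form s^2 + 2ζωₙs + ωₙ².
ωₙ² = 18, so ωₙ = √18 ≈ 4.243 rad/s.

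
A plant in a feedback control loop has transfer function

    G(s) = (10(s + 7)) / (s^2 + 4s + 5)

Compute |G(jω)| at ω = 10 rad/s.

|G(j10)| ≈ 1.184

Substitute s = j10: numerator = 70 + j100, denominator = -95 + j40.
|G(j10)| = |70 + j100| / |-95 + j40| = 122.07 / 103.08 ≈ 1.184.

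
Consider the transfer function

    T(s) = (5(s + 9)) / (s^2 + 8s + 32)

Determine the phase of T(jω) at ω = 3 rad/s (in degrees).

∠T(j3) ≈ -27.78°

At s = j3: numerator = 45 + j15, denominator = 23 + j24.
∠T = ∠num − ∠den = 18.435° − (46.219°) = -27.78°.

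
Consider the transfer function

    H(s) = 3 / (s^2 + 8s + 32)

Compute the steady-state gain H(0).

H(0) = 3/32 ≈ 0.09375

Set s = 0: H(0) = (3) / (32) = 3/32.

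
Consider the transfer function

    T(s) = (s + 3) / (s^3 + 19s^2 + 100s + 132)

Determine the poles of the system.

s = -6, -11, -2

The poles are the roots of the denominator s^3 + 19s^2 + 100s + 132 = 0.
Trying s = -6: the polynomial evaluates to 0, so (s + 6) is a factor.
Dividing out leaves s^2 + 13s + 22 = 0.
Factoring the quadratic: (s + 11)(s + 2) = 0.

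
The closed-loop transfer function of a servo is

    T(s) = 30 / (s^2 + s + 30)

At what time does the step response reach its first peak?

Comparing s^2 + s + 30 to s^2 + 2ζωₙs + ωₙ²: ωₙ = √30 ≈ 5.477 rad/s and ζ = 1/(2·√30) ≈ 0.09129.
ζωₙ = 1/2 = 0.5, so ω_d = ωₙ√(1−ζ²) = √(ωₙ² − (ζωₙ)²) = √(30 − 0.5²) = √29.75 ≈ 5.454 rad/s.
t_p = π/ω_d = π/5.454 ≈ 0.5760 s.

t_p ≈ 0.5760 s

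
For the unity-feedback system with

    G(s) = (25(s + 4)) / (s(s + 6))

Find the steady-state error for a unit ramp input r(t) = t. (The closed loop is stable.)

e_ss = 0.06000

G(s) has one pole at the origin.
This is a Type 1 system. Kv = lim_{s→0} s·G(s) = 100/6 = 50/3.
e_ss = 1/Kv = 1/(50/3) = 3/50 ≈ 0.06000.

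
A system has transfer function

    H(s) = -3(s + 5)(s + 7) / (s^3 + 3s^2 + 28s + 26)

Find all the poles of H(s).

The poles are the roots of the denominator s^3 + 3s^2 + 28s + 26 = 0.
Trying s = -1: the polynomial evaluates to 0, so (s + 1) is a factor.
Dividing out leaves s^2 + 2s + 26 = 0.
The quadratic formula then gives s = -1 ± 5j.

s = -1 + 5j, -1 - 5j, -1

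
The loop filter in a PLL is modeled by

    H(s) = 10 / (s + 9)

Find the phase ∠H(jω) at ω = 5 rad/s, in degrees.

∠H(j5) ≈ -29.05°

At s = j5: numerator = 10, denominator = 9 + j5.
∠H = ∠num − ∠den = 0° − (29.055°) = -29.05°.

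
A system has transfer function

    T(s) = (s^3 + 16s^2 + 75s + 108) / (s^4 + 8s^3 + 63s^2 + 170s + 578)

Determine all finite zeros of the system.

Set the numerator to zero: s^3 + 16s^2 + 75s + 108 = 0.
Factoring: (s + 9)(s + 4)(s + 3) = 0.

s = -9, -4, -3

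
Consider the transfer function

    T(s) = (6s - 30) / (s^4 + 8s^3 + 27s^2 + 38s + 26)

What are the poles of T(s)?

s = -3 + 2j, -3 - 2j, -1 + j, -1 - j

The poles are the roots of the denominator s^4 + 8s^3 + 27s^2 + 38s + 26 = 0.
No real roots exist; factor into two real quadratics: (s^2 + 6s + 13)(s^2 + 2s + 2) = 0.
Each quadratic gives a conjugate pair via the quadratic formula.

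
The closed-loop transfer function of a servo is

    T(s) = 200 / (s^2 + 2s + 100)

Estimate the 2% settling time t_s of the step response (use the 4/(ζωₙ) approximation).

Comparing s^2 + 2s + 100 to s^2 + 2ζωₙs + ωₙ²: ωₙ = 10 rad/s and ζ = 2/(2·10) = 0.1.
ζωₙ = 2/2 = 1, so t_s ≈ 4/(ζωₙ) = 4/1 = 4 s.

t_s ≈ 4 s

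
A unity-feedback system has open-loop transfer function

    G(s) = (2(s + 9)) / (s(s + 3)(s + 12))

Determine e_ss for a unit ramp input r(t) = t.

G(s) has one pole at the origin.
This is a Type 1 system. Kv = lim_{s→0} s·G(s) = 18/36 = 1/2.
e_ss = 1/Kv = 1/(1/2) = 2.

e_ss = 2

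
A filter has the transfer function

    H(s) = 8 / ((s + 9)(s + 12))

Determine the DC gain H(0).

At s = 0 each factor (s + a) contributes a and each (s^2 + bs + c) contributes c.
H(0) = 8·1 / ((9) · (12)) = 8/108 = 2/27.

H(0) = 2/27 ≈ 0.07407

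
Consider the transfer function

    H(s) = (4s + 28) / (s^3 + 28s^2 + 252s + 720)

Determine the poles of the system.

The poles are the roots of the denominator s^3 + 28s^2 + 252s + 720 = 0.
Trying s = -6: the polynomial evaluates to 0, so (s + 6) is a factor.
Dividing out leaves s^2 + 22s + 120 = 0.
Factoring the quadratic: (s + 10)(s + 12) = 0.

s = -6, -10, -12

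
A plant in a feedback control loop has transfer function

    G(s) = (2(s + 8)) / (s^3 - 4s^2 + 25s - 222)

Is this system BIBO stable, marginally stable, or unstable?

unstable

The denominator s^3 - 4s^2 + 25s - 222 factors as (s^2 + 2s + 37)(s - 6), giving poles at s = -1 ± 6j, 6.
Since the pole(s) at s = 6 lie in the right half-plane, the system is unstable.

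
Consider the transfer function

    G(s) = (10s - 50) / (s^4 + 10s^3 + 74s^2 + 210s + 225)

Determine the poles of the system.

s = -2 + j, -2 - j, -3 + 6j, -3 - 6j

The poles are the roots of the denominator s^4 + 10s^3 + 74s^2 + 210s + 225 = 0.
No real roots exist; factor into two real quadratics: (s^2 + 4s + 5)(s^2 + 6s + 45) = 0.
Each quadratic gives a conjugate pair via the quadratic formula.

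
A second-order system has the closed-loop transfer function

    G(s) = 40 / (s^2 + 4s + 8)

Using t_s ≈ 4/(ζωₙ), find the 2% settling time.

Comparing s^2 + 4s + 8 to s^2 + 2ζωₙs + ωₙ²: ωₙ = √8 ≈ 2.828 rad/s and ζ = 4/(2·√8) ≈ 0.7071.
ζωₙ = 4/2 = 2, so t_s ≈ 4/(ζωₙ) = 4/2 = 2 s.

t_s ≈ 2 s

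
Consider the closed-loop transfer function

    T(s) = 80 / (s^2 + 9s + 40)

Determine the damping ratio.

Compare the denominator to the standard form s^2 + 2ζωₙs + ωₙ².
ωₙ² = 40, so ωₙ = √40 ≈ 6.325 rad/s.
2ζωₙ = 9, so ζ = 9/(2·√40) ≈ 0.7115.

ζ ≈ 0.7115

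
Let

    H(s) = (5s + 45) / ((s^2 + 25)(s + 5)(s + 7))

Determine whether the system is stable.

marginally stable

The poles can be read from the denominator factors: s = ±5j, -5, -7.
Since the simple pole(s) at s = 5j, -5j lie on the jω-axis with none in the right half-plane, the system is marginally stable.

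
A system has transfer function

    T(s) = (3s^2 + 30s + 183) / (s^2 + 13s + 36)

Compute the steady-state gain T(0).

T(0) = 61/12 ≈ 5.083

Set s = 0: T(0) = (183) / (36) = 61/12.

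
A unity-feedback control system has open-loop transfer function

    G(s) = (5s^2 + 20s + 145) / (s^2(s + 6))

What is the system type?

The denominator has 2 factors of s at the origin (free integrators), so this is a Type 2 system.

Type 2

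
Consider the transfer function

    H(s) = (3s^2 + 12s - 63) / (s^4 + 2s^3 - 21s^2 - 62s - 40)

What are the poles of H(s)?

The poles are the roots of the denominator s^4 + 2s^3 - 21s^2 - 62s - 40 = 0.
Trying s = -4: the polynomial evaluates to 0, so (s + 4) is a factor.
Dividing out leaves s^3 - 2s^2 - 13s - 10 = 0.
This factors further as (s - 5)(s + 1)(s + 2) = 0.

s = -4, 5, -1, -2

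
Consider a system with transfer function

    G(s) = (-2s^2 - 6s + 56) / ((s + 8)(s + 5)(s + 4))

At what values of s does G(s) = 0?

Set the numerator to zero: -2s^2 - 6s + 56 = 0, i.e. -2·(s^2 + 3s - 28) = 0.
Factoring: (s - 4)(s + 7) = 0.

s = 4, -7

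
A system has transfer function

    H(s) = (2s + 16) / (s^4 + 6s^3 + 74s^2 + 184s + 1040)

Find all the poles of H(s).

s = -1 + 5j, -1 - 5j, -2 + 6j, -2 - 6j

The poles are the roots of the denominator s^4 + 6s^3 + 74s^2 + 184s + 1040 = 0.
No real roots exist; factor into two real quadratics: (s^2 + 2s + 26)(s^2 + 4s + 40) = 0.
Each quadratic gives a conjugate pair via the quadratic formula.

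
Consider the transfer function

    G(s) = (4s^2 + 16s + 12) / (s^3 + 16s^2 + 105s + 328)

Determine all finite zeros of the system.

s = -1, -3

Set the numerator to zero: 4s^2 + 16s + 12 = 0, i.e. 4·(s^2 + 4s + 3) = 0.
Factoring: (s + 1)(s + 3) = 0.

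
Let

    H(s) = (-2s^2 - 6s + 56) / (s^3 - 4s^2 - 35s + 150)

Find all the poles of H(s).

s = 5, 5, -6

The poles are the roots of the denominator s^3 - 4s^2 - 35s + 150 = 0.
Trying s = 5: the polynomial evaluates to 0, so (s - 5) is a factor.
Dividing out leaves s^2 + s - 30 = 0.
Factoring the quadratic: (s - 5)(s + 6) = 0.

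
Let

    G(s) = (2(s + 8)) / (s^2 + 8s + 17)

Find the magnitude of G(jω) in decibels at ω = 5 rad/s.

|G(j5)|_dB ≈ -6.70 dB

Substitute s = j5: numerator = 16 + j10, denominator = -8 + j40.
|G(j5)| = |16 + j10| / |-8 + j40| = 18.868 / 40.792 ≈ 0.4625.
In decibels: 20·log₁₀(0.4625) ≈ -6.70 dB.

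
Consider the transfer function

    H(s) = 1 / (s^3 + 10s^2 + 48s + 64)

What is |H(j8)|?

|H(j8)| ≈ 0.001695

Substitute s = j8: numerator = 1, denominator = -576 - j128.
|H(j8)| = |1| / |-576 - j128| = 1 / 590.05 ≈ 0.001695.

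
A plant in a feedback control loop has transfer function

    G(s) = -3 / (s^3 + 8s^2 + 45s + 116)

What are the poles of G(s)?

The poles are the roots of the denominator s^3 + 8s^2 + 45s + 116 = 0.
Trying s = -4: the polynomial evaluates to 0, so (s + 4) is a factor.
Dividing out leaves s^2 + 4s + 29 = 0.
The quadratic formula then gives s = -2 ± 5j.

s = -4, -2 + 5j, -2 - 5j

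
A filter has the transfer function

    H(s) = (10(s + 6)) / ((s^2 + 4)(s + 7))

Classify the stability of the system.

The poles can be read from the denominator factors: s = ±2j, -7.
Since the simple pole(s) at s = 2j, -2j lie on the jω-axis with none in the right half-plane, the system is marginally stable.

marginally stable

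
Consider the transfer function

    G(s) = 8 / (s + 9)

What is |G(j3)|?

|G(j3)| ≈ 0.8433

Substitute s = j3: numerator = 8, denominator = 9 + j3.
|G(j3)| = |8| / |9 + j3| = 8 / 9.4868 ≈ 0.8433.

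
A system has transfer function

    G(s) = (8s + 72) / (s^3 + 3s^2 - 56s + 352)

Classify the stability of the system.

The denominator s^3 + 3s^2 - 56s + 352 factors as (s^2 - 8s + 32)(s + 11), giving poles at s = 4 + 4j, 4 - 4j, -11.
Since the pole(s) at s = 4 + 4j, 4 - 4j lie in the right half-plane, the system is unstable.

unstable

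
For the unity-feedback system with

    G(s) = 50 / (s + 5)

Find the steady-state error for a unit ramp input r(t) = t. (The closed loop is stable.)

G(s) has no poles at the origin.
This is a Type 0 system; Kv = lim_{s→0} s·G(s) = 0, so the steady-state error for a ramp input is infinite.

e_ss = ∞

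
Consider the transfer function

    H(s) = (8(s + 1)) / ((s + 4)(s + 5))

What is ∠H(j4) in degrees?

∠H(j4) ≈ -7.696°

At s = j4: numerator = 8 + j32, denominator = 4 + j36.
∠H = ∠num − ∠den = 75.964° − (83.660°) = -7.696°.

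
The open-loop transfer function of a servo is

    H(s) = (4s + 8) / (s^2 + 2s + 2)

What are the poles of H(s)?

s = -1 + j, -1 - j

The poles are the roots of the denominator s^2 + 2s + 2 = 0.
Using the quadratic formula: s = (-2 ± √(-4))/2 = -1 ± 1j.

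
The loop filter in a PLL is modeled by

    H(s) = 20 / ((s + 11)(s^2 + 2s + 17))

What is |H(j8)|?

Substitute s = j8: numerator = 20, denominator = -645 - j200.
|H(j8)| = |20| / |-645 - j200| = 20 / 675.30 ≈ 0.02962.

|H(j8)| ≈ 0.02962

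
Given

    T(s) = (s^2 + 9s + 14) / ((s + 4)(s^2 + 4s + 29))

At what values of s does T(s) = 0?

s = -2, -7

Set the numerator to zero: s^2 + 9s + 14 = 0.
Factoring: (s + 2)(s + 7) = 0.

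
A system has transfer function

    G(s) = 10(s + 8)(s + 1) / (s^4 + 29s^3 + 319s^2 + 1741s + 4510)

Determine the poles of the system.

s = -4 ± 5j, -11, -10

The poles are the roots of the denominator s^4 + 29s^3 + 319s^2 + 1741s + 4510 = 0.
Trying s = -11: the polynomial evaluates to 0, so (s + 11) is a factor.
Dividing out leaves s^3 + 18s^2 + 121s + 410 = 0.
This factors further as (s^2 + 8s + 41)(s + 10) = 0.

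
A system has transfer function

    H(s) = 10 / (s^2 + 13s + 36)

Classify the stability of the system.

stable

The denominator s^2 + 13s + 36 factors as (s + 9)(s + 4), giving poles at s = -9, -4.
Since all poles lie strictly in the left half-plane, the system is stable.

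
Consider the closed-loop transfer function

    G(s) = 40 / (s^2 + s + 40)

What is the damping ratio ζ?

ζ ≈ 0.07906

Compare the denominator to the standard form s^2 + 2ζωₙs + ωₙ².
ωₙ² = 40, so ωₙ = √40 ≈ 6.325 rad/s.
2ζωₙ = 1, so ζ = 1/(2·√40) ≈ 0.07906.
With ζ = 0.07906 the response is underdamped.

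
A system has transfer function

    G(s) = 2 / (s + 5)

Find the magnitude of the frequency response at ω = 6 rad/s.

Substitute s = j6: numerator = 2, denominator = 5 + j6.
|G(j6)| = |2| / |5 + j6| = 2 / 7.8102 ≈ 0.2561.

|G(j6)| ≈ 0.2561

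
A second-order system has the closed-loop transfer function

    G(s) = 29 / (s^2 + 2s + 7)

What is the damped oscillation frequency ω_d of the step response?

ω_d ≈ 2.449 rad/s

Comparing s^2 + 2s + 7 to s^2 + 2ζωₙs + ωₙ²: ωₙ = √7 ≈ 2.646 rad/s and ζ = 2/(2·√7) ≈ 0.3780.
ζωₙ = 2/2 = 1, so ω_d = ωₙ√(1−ζ²) = √(ωₙ² − (ζωₙ)²) = √(7 − 1²) = √6 ≈ 2.449 rad/s.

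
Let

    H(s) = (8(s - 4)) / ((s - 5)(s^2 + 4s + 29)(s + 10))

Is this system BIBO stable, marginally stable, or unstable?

The poles can be read from the denominator factors: s = 5, -2 + 5j, -2 - 5j, -10.
Since the pole(s) at s = 5 lie in the right half-plane, the system is unstable.

unstable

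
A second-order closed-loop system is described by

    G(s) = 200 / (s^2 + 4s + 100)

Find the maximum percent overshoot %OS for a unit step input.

%OS ≈ 52.7%

Comparing s^2 + 4s + 100 to s^2 + 2ζωₙs + ωₙ²: ωₙ = 10 rad/s and ζ = 4/(2·10) = 0.2.
%OS = 100·exp(−πζ/√(1−ζ²)) = 100·exp(−π·0.2/√(1−0.2²)) ≈ 52.7%.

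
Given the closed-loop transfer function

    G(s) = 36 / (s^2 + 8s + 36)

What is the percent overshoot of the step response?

%OS ≈ 6.02%

Comparing s^2 + 8s + 36 to s^2 + 2ζωₙs + ωₙ²: ωₙ = 6 rad/s and ζ = 8/(2·6) ≈ 0.6667.
%OS = 100·exp(−πζ/√(1−ζ²)) = 100·exp(−π·0.6667/√(1−0.6667²)) ≈ 6.02%.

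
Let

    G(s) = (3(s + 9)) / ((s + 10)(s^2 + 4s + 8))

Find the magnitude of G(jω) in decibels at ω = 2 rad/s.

|G(j2)|_dB ≈ -10.4 dB

Substitute s = j2: numerator = 27 + j6, denominator = 24 + j88.
|G(j2)| = |27 + j6| / |24 + j88| = 27.659 / 91.214 ≈ 0.3032.
In decibels: 20·log₁₀(0.3032) ≈ -10.4 dB.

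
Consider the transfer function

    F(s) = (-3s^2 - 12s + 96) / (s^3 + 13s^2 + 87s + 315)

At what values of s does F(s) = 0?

s = 4, -8

Set the numerator to zero: -3s^2 - 12s + 96 = 0, i.e. -3·(s^2 + 4s - 32) = 0.
Factoring: (s - 4)(s + 8) = 0.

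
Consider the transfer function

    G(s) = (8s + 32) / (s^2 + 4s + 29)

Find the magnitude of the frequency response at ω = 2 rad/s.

Substitute s = j2: numerator = 32 + j16, denominator = 25 + j8.
|G(j2)| = |32 + j16| / |25 + j8| = 35.777 / 26.249 ≈ 1.363.

|G(j2)| ≈ 1.363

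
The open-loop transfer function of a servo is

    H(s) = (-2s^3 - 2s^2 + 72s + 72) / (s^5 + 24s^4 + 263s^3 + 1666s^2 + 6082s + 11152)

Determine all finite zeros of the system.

s = 6, -6, -1

Set the numerator to zero: -2s^3 - 2s^2 + 72s + 72 = 0, i.e. -2·(s^3 + s^2 - 36s - 36) = 0.
Factoring: (s - 6)(s + 6)(s + 1) = 0.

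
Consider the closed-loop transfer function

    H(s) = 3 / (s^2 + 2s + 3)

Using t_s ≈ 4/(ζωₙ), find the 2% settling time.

Comparing s^2 + 2s + 3 to s^2 + 2ζωₙs + ωₙ²: ωₙ = √3 ≈ 1.732 rad/s and ζ = 2/(2·√3) ≈ 0.5774.
ζωₙ = 2/2 = 1, so t_s ≈ 4/(ζωₙ) = 4/1 = 4 s.

t_s ≈ 4 s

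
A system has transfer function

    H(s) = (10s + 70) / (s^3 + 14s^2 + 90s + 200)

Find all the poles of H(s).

The poles are the roots of the denominator s^3 + 14s^2 + 90s + 200 = 0.
Trying s = -4: the polynomial evaluates to 0, so (s + 4) is a factor.
Dividing out leaves s^2 + 10s + 50 = 0.
The quadratic formula then gives s = -5 ± 5j.

s = -5 + 5j, -5 - 5j, -4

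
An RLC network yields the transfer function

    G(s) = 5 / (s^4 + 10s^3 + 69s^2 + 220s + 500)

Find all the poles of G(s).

s = -2 + 4j, -2 - 4j, -3 + 4j, -3 - 4j

The poles are the roots of the denominator s^4 + 10s^3 + 69s^2 + 220s + 500 = 0.
No real roots exist; factor into two real quadratics: (s^2 + 4s + 20)(s^2 + 6s + 25) = 0.
Each quadratic gives a conjugate pair via the quadratic formula.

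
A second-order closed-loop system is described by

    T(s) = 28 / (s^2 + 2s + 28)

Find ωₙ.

Compare the denominator to the standard form s^2 + 2ζωₙs + ωₙ².
ωₙ² = 28, so ωₙ = √28 ≈ 5.292 rad/s.

ωₙ ≈ 5.292 rad/s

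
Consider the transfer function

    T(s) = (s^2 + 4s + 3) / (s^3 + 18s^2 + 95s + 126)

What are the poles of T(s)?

The poles are the roots of the denominator s^3 + 18s^2 + 95s + 126 = 0.
Trying s = -9: the polynomial evaluates to 0, so (s + 9) is a factor.
Dividing out leaves s^2 + 9s + 14 = 0.
Factoring the quadratic: (s + 2)(s + 7) = 0.

s = -9, -2, -7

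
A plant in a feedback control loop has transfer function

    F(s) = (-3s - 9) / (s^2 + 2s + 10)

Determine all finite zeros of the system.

Set the numerator to zero: -3s - 9 = 0, i.e. -3·(s + 3) = 0.
So s = -3.

s = -3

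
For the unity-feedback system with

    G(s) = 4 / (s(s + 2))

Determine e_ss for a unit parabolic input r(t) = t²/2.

e_ss = ∞

G(s) has one pole at the origin.
This is a Type 1 system; Ka = lim_{s→0} s^2·G(s) = 0, so the steady-state error for a parabola input is infinite.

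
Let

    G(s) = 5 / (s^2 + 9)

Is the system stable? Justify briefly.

marginally stable

The poles can be read from the denominator factors: s = 3j, -3j.
Since the simple pole(s) at s = 3j, -3j lie on the jω-axis with none in the right half-plane, the system is marginally stable.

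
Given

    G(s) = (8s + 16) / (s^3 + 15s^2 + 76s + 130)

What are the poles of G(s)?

s = -5 + j, -5 - j, -5

The poles are the roots of the denominator s^3 + 15s^2 + 76s + 130 = 0.
Trying s = -5: the polynomial evaluates to 0, so (s + 5) is a factor.
Dividing out leaves s^2 + 10s + 26 = 0.
The quadratic formula then gives s = -5 ± 1j.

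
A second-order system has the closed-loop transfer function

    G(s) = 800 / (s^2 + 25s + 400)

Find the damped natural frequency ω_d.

ω_d ≈ 15.61 rad/s

Comparing s^2 + 25s + 400 to s^2 + 2ζωₙs + ωₙ²: ωₙ = 20 rad/s and ζ = 25/(2·20) = 0.625.
ζωₙ = 25/2 = 12.5, so ω_d = ωₙ√(1−ζ²) = √(ωₙ² − (ζωₙ)²) = √(400 − 12.5²) = √243.75 ≈ 15.61 rad/s.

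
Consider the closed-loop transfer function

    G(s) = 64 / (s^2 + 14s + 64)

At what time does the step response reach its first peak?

Comparing s^2 + 14s + 64 to s^2 + 2ζωₙs + ωₙ²: ωₙ = 8 rad/s and ζ = 14/(2·8) = 0.875.
ζωₙ = 14/2 = 7, so ω_d = ωₙ√(1−ζ²) = √(ωₙ² − (ζωₙ)²) = √(64 − 7²) = √15 ≈ 3.873 rad/s.
t_p = π/ω_d = π/3.873 ≈ 0.8112 s.

t_p ≈ 0.8112 s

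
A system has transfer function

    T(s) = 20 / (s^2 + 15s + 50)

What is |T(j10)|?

|T(j10)| ≈ 0.1265

Substitute s = j10: numerator = 20, denominator = -50 + j150.
|T(j10)| = |20| / |-50 + j150| = 20 / 158.11 ≈ 0.1265.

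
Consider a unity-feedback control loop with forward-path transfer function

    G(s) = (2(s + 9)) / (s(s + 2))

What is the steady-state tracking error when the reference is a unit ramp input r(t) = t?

G(s) has one pole at the origin.
This is a Type 1 system. Kv = lim_{s→0} s·G(s) = 18/2 = 9.
e_ss = 1/Kv = 1/(9) = 1/9 ≈ 0.1111.

e_ss = 0.1111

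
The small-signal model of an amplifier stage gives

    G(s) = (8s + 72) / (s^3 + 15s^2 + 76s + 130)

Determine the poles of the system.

The poles are the roots of the denominator s^3 + 15s^2 + 76s + 130 = 0.
Trying s = -5: the polynomial evaluates to 0, so (s + 5) is a factor.
Dividing out leaves s^2 + 10s + 26 = 0.
The quadratic formula then gives s = -5 ± 1j.

s = -5 + j, -5 - j, -5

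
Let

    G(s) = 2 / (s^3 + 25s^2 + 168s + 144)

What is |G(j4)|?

|G(j4)| ≈ 0.003032

Substitute s = j4: numerator = 2, denominator = -256 + j608.
|G(j4)| = |2| / |-256 + j608| = 2 / 659.70 ≈ 0.003032.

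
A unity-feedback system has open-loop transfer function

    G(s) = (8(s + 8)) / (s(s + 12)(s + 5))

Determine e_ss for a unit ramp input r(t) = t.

G(s) has one pole at the origin.
This is a Type 1 system. Kv = lim_{s→0} s·G(s) = 64/60 = 16/15.
e_ss = 1/Kv = 1/(16/15) = 15/16 ≈ 0.9375.

e_ss = 0.9375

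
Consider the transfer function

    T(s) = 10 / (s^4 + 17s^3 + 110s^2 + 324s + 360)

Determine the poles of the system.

The poles are the roots of the denominator s^4 + 17s^3 + 110s^2 + 324s + 360 = 0.
Trying s = -3: the polynomial evaluates to 0, so (s + 3) is a factor.
Dividing out leaves s^3 + 14s^2 + 68s + 120 = 0.
This factors further as (s^2 + 8s + 20)(s + 6) = 0.

s = -4 ± 2j, -3, -6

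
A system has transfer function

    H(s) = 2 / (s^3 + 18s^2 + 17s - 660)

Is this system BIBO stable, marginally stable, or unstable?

unstable

The denominator s^3 + 18s^2 + 17s - 660 factors as (s + 11)(s - 5)(s + 12), giving poles at s = -11, 5, -12.
Since the pole(s) at s = 5 lie in the right half-plane, the system is unstable.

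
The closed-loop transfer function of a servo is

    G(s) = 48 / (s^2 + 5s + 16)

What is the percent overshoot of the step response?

%OS ≈ 8.08%

Comparing s^2 + 5s + 16 to s^2 + 2ζωₙs + ωₙ²: ωₙ = 4 rad/s and ζ = 5/(2·4) = 0.625.
%OS = 100·exp(−πζ/√(1−ζ²)) = 100·exp(−π·0.625/√(1−0.625²)) ≈ 8.08%.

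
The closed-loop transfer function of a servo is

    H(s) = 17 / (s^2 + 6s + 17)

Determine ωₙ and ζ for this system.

Compare the denominator to the standard form s^2 + 2ζωₙs + ωₙ².
ωₙ² = 17, so ωₙ = √17 ≈ 4.123 rad/s.
2ζωₙ = 6, so ζ = 6/(2·√17) ≈ 0.7276.
With ζ = 0.7276 the response is underdamped.

ωₙ ≈ 4.123 rad/s, ζ ≈ 0.7276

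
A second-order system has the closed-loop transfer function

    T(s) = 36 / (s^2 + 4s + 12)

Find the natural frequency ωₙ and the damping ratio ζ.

Compare the denominator to the standard form s^2 + 2ζωₙs + ωₙ².
ωₙ² = 12, so ωₙ = √12 ≈ 3.464 rad/s.
2ζωₙ = 4, so ζ = 4/(2·√12) ≈ 0.5774.

ωₙ ≈ 3.464 rad/s, ζ ≈ 0.5774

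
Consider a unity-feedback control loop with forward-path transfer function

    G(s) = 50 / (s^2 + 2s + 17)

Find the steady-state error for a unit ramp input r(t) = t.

G(s) has no poles at the origin.
This is a Type 0 system; Kv = lim_{s→0} s·G(s) = 0, so the steady-state error for a ramp input is infinite.

e_ss = ∞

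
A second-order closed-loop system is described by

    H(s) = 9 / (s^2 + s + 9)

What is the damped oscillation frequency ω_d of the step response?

ω_d ≈ 2.958 rad/s

Comparing s^2 + s + 9 to s^2 + 2ζωₙs + ωₙ²: ωₙ = 3 rad/s and ζ = 1/(2·3) ≈ 0.1667.
ζωₙ = 1/2 = 0.5, so ω_d = ωₙ√(1−ζ²) = √(ωₙ² − (ζωₙ)²) = √(9 − 0.5²) = √8.75 ≈ 2.958 rad/s.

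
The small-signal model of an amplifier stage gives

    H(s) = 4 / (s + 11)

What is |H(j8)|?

|H(j8)| ≈ 0.2941

Substitute s = j8: numerator = 4, denominator = 11 + j8.
|H(j8)| = |4| / |11 + j8| = 4 / 13.601 ≈ 0.2941.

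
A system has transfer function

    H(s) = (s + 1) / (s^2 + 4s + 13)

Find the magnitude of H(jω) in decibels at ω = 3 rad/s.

Substitute s = j3: numerator = 1 + j3, denominator = 4 + j12.
|H(j3)| = |1 + j3| / |4 + j12| = 3.1623 / 12.649 = 0.2500.
In decibels: 20·log₁₀(0.2500) ≈ -12.0 dB.

|H(j3)|_dB ≈ -12.0 dB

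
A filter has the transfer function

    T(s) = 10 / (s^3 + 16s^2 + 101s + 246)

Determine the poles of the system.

The poles are the roots of the denominator s^3 + 16s^2 + 101s + 246 = 0.
Trying s = -6: the polynomial evaluates to 0, so (s + 6) is a factor.
Dividing out leaves s^2 + 10s + 41 = 0.
The quadratic formula then gives s = -5 ± 4j.

s = -5 ± 4j, -6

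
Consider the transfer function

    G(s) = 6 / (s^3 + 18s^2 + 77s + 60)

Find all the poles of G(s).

The poles are the roots of the denominator s^3 + 18s^2 + 77s + 60 = 0.
Trying s = -1: the polynomial evaluates to 0, so (s + 1) is a factor.
Dividing out leaves s^2 + 17s + 60 = 0.
Factoring the quadratic: (s + 12)(s + 5) = 0.

s = -1, -12, -5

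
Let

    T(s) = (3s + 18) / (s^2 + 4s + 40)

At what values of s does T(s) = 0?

s = -6

Set the numerator to zero: 3s + 18 = 0, i.e. 3·(s + 6) = 0.
So s = -6.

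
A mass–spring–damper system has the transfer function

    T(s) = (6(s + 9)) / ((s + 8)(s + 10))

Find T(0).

At s = 0 each factor (s + a) contributes a and each (s^2 + bs + c) contributes c.
T(0) = 6·(9) / ((8) · (10)) = 54/80 = 27/40.

T(0) = 27/40 ≈ 0.6750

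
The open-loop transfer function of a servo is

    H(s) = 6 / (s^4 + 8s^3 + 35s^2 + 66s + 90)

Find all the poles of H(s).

s = -3 + 3j, -3 - 3j, -1 + 2j, -1 - 2j

The poles are the roots of the denominator s^4 + 8s^3 + 35s^2 + 66s + 90 = 0.
No real roots exist; factor into two real quadratics: (s^2 + 6s + 18)(s^2 + 2s + 5) = 0.
Each quadratic gives a conjugate pair via the quadratic formula.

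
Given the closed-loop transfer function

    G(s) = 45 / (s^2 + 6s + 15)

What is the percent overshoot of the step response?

%OS ≈ 2.13%

Comparing s^2 + 6s + 15 to s^2 + 2ζωₙs + ωₙ²: ωₙ = √15 ≈ 3.873 rad/s and ζ = 6/(2·√15) ≈ 0.7746.
%OS = 100·exp(−πζ/√(1−ζ²)) = 100·exp(−π·0.7746/√(1−0.7746²)) ≈ 2.13%.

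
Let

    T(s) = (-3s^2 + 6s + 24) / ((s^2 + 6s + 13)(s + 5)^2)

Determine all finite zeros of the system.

Set the numerator to zero: -3s^2 + 6s + 24 = 0, i.e. -3·(s^2 - 2s - 8) = 0.
Factoring: (s - 4)(s + 2) = 0.

s = 4, -2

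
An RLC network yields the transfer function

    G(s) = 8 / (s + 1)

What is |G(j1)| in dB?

|G(j1)|_dB ≈ 15.1 dB

Substitute s = j1: numerator = 8, denominator = 1 + j1.
|G(j1)| = |8| / |1 + j1| = 8 / 1.4142 ≈ 5.657.
In decibels: 20·log₁₀(5.657) ≈ 15.1 dB.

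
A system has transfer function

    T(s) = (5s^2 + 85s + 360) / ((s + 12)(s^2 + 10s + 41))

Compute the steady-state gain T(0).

T(0) = 30/41 ≈ 0.7317

Set s = 0: T(0) = (360) / (492) = 30/41.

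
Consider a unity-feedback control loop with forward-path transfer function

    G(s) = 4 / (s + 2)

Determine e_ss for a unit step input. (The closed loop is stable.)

G(s) has no poles at the origin.
This is a Type 0 system. Kp = lim_{s→0} G(s) = 4/2 = 2.
e_ss = 1/(1 + Kp) = 1/(1 + 2) = 1/3 ≈ 0.3333.

e_ss = 0.3333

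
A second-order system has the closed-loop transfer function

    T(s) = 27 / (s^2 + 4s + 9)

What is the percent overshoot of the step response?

%OS ≈ 6.02%

Comparing s^2 + 4s + 9 to s^2 + 2ζωₙs + ωₙ²: ωₙ = 3 rad/s and ζ = 4/(2·3) ≈ 0.6667.
%OS = 100·exp(−πζ/√(1−ζ²)) = 100·exp(−π·0.6667/√(1−0.6667²)) ≈ 6.02%.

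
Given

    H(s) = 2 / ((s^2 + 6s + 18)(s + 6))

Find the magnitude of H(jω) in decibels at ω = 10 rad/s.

Substitute s = j10: numerator = 2, denominator = -1092 - j460.
|H(j10)| = |2| / |-1092 - j460| = 2 / 1184.9 ≈ 0.001688.
In decibels: 20·log₁₀(0.001688) ≈ -55.5 dB.

|H(j10)|_dB ≈ -55.5 dB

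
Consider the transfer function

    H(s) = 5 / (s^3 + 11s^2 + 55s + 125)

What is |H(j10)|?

|H(j10)| ≈ 0.004656

Substitute s = j10: numerator = 5, denominator = -975 - j450.
|H(j10)| = |5| / |-975 - j450| = 5 / 1073.8 ≈ 0.004656.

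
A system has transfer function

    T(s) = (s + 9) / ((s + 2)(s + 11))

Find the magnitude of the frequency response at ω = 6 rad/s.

Substitute s = j6: numerator = 9 + j6, denominator = -14 + j78.
|T(j6)| = |9 + j6| / |-14 + j78| = 10.817 / 79.246 ≈ 0.1365.

|T(j6)| ≈ 0.1365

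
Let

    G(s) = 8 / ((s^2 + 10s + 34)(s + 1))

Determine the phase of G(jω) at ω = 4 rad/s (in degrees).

∠G(j4) ≈ -141.7°

At s = j4: numerator = 8, denominator = -142 + j112.
∠G = ∠num − ∠den = 0° − (141.74°) = -141.7°.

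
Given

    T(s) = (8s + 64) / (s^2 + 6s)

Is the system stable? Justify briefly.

marginally stable

The denominator s^2 + 6s factors as s(s + 6), giving poles at s = 0, -6.
Since the simple pole(s) at s = 0 lie on the jω-axis with none in the right half-plane, the system is marginally stable.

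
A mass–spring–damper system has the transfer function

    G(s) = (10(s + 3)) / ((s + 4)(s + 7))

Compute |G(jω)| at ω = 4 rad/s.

Substitute s = j4: numerator = 30 + j40, denominator = 12 + j44.
|G(j4)| = |30 + j40| / |12 + j44| = 50 / 45.607 ≈ 1.096.

|G(j4)| ≈ 1.096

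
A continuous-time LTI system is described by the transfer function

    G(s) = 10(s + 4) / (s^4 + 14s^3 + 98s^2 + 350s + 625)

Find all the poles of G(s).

The poles are the roots of the denominator s^4 + 14s^3 + 98s^2 + 350s + 625 = 0.
No real roots exist; factor into two real quadratics: (s^2 + 8s + 25)(s^2 + 6s + 25) = 0.
Each quadratic gives a conjugate pair via the quadratic formula.

s = -4 + 3j, -4 - 3j, -3 + 4j, -3 - 4j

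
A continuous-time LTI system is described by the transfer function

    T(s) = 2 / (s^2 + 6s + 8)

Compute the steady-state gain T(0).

T(0) = 1/4 ≈ 0.2500

Set s = 0: T(0) = (2) / (8) = 1/4.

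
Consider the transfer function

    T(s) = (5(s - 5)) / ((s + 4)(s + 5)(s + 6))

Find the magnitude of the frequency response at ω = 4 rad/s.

Substitute s = j4: numerator = -25 + j20, denominator = -120 + j232.
|T(j4)| = |-25 + j20| / |-120 + j232| = 32.016 / 261.20 ≈ 0.1226.

|T(j4)| ≈ 0.1226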